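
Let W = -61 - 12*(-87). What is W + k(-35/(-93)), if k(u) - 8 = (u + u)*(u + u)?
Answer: 8576059/8649 ≈ 991.57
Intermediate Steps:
W = 983 (W = -61 + 1044 = 983)
k(u) = 8 + 4*u² (k(u) = 8 + (u + u)*(u + u) = 8 + (2*u)*(2*u) = 8 + 4*u²)
W + k(-35/(-93)) = 983 + (8 + 4*(-35/(-93))²) = 983 + (8 + 4*(-35*(-1/93))²) = 983 + (8 + 4*(35/93)²) = 983 + (8 + 4*(1225/8649)) = 983 + (8 + 4900/8649) = 983 + 74092/8649 = 8576059/8649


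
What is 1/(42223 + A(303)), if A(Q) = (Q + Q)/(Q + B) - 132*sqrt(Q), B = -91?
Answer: 474449746/19974727688089 + 1483152*sqrt(303)/19974727688089 ≈ 2.5045e-5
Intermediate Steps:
A(Q) = -132*sqrt(Q) + 2*Q/(-91 + Q) (A(Q) = (Q + Q)/(Q - 91) - 132*sqrt(Q) = (2*Q)/(-91 + Q) - 132*sqrt(Q) = 2*Q/(-91 + Q) - 132*sqrt(Q) = -132*sqrt(Q) + 2*Q/(-91 + Q))
1/(42223 + A(303)) = 1/(42223 + 2*(303 - 19998*sqrt(303) + 6006*sqrt(303))/(-91 + 303)) = 1/(42223 + 2*(303 - 19998*sqrt(303) + 6006*sqrt(303))/212) = 1/(42223 + 2*(1/212)*(303 - 19998*sqrt(303) + 6006*sqrt(303))) = 1/(42223 + 2*(1/212)*(303 - 13992*sqrt(303))) = 1/(42223 + (303/106 - 132*sqrt(303))) = 1/(4475941/106 - 132*sqrt(303))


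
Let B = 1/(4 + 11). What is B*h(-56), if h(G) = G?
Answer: -56/15 ≈ -3.7333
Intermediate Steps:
B = 1/15 ≈ 0.066667
B*h(-56) = (1/15)*(-56) = -56/15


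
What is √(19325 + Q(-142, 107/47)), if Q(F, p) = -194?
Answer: √19131 ≈ 138.31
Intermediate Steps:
√(19325 + Q(-142, 107/47)) = √(19325 - 194) = √19131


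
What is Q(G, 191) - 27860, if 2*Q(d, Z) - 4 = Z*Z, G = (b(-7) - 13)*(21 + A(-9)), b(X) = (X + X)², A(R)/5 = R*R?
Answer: -19235/2 ≈ -9617.5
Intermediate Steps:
A(R) = 5*R² (A(R) = 5*(R*R) = 5*R²)
b(X) = 4*X² (b(X) = (2*X)² = 4*X²)
G = 77958 (G = (4*(-7)² - 13)*(21 + 5*(-9)²) = (4*49 - 13)*(21 + 5*81) = (196 - 13)*(21 + 405) = 183*426 = 77958)
Q(d, Z) = 2 + Z²/2 (Q(d, Z) = 2 + (Z*Z)/2 = 2 + Z²/2)
Q(G, 191) - 27860 = (2 + (½)*191²) - 27860 = (2 + (½)*36481) - 27860 = (2 + 36481/2) - 27860 = 36485/2 - 27860 = -19235/2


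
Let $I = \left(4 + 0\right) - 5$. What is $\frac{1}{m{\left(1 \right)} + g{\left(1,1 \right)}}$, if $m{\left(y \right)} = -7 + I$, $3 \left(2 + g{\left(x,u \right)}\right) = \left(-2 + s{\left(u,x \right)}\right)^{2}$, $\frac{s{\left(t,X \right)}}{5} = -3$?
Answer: $\frac{3}{259} \approx 0.011583$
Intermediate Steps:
$I = -1$ ($I = 4 - 5 = -1$)
$s{\left(t,X \right)} = -15$ ($s{\left(t,X \right)} = 5 \left(-3\right) = -15$)
$g{\left(x,u \right)} = \frac{283}{3}$ ($g{\left(x,u \right)} = -2 + \frac{\left(-2 - 15\right)^{2}}{3} = -2 + \frac{\left(-17\right)^{2}}{3} = -2 + \frac{1}{3} \cdot 289 = -2 + \frac{289}{3} = \frac{283}{3}$)
$m{\left(y \right)} = -8$ ($m{\left(y \right)} = -7 - 1 = -8$)
$\frac{1}{m{\left(1 \right)} + g{\left(1,1 \right)}} = \frac{1}{-8 + \frac{283}{3}} = \frac{1}{\frac{259}{3}} = \frac{3}{259}$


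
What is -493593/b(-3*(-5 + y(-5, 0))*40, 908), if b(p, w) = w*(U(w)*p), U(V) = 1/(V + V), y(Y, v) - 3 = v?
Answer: -164531/40 ≈ -4113.3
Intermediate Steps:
y(Y, v) = 3 + v
U(V) = 1/(2*V)
b(p, w) = p/2 (b(p, w) = w*((1/(2*w))*p) = w*(p/(2*w)) = p/2)
-493593/b(-3*(-5 + y(-5, 0))*40, 908) = -493593*(-1/(60*(-5 + (3 + 0)))) = -493593*(-1/(60*(-5 + 3))) = -493593/((-3*(-2)*40)/2) = -493593/((6*40)/2) = -493593/((½)*240) = -493593/120 = -493593*1/120 = -164531/40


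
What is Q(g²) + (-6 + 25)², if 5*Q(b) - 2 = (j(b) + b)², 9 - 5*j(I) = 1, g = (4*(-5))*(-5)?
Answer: 2500845239/125 ≈ 2.0007e+7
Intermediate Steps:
g = 100 (g = -20*(-5) = 100)
j(I) = 8/5 (j(I) = 9/5 - ⅕*1 = 9/5 - ⅕ = 8/5)
Q(b) = ⅖ + (8/5 + b)²/5
Q(g²) + (-6 + 25)² = (⅖ + (8 + 5*100²)²/125) + (-6 + 25)² = (⅖ + (8 + 5*10000)²/125) + 19² = (⅖ + (8 + 50000)²/125) + 361 = (⅖ + (1/125)*50008²) + 361 = (⅖ + (1/125)*2500800064) + 361 = (⅖ + 2500800064/125) + 361 = 2500800114/125 + 361 = 2500845239/125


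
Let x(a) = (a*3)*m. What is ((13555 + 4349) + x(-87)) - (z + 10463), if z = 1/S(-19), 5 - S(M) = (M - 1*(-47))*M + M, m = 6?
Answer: 3266499/556 ≈ 5875.0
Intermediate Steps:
S(M) = 5 - M - M*(47 + M) (S(M) = 5 - ((M - 1*(-47))*M + M) = 5 - ((M + 47)*M + M) = 5 - ((47 + M)*M + M) = 5 - (M*(47 + M) + M) = 5 - (M + M*(47 + M)) = 5 + (-M - M*(47 + M)) = 5 - M - M*(47 + M))
z = 1/556 (z = 1/(5 - 1*(-19)² - 48*(-19)) = 1/(5 - 1*361 + 912) = 1/(5 - 361 + 912) = 1/556 ≈ 0.0017986)
x(a) = 18*a (x(a) = (a*3)*6 = (3*a)*6 = 18*a)
((13555 + 4349) + x(-87)) - (z + 10463) = ((13555 + 4349) + 18*(-87)) - (1/556 + 10463) = (17904 - 1566) - 1*5817429/556 = 16338 - 5817429/556 = 3266499/556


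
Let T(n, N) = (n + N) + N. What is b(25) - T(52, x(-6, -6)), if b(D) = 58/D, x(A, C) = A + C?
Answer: -642/25 ≈ -25.680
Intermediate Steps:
T(n, N) = n + 2*N (T(n, N) = (N + n) + N = n + 2*N)
b(25) - T(52, x(-6, -6)) = 58/25 - (52 + 2*(-6 - 6)) = 58*(1/25) - (52 + 2*(-12)) = 58/25 - (52 - 24) = 58/25 - 1*28 = 58/25 - 28 = -642/25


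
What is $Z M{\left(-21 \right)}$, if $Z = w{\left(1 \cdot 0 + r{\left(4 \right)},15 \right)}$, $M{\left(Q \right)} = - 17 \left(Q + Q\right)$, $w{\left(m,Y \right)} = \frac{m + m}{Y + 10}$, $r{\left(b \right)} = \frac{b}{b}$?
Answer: $\frac{1428}{25} \approx 57.12$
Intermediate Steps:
$r{\left(b \right)} = 1$
$w{\left(m,Y \right)} = \frac{2 m}{10 + Y}$
$M{\left(Q \right)} = - 34 Q$ ($M{\left(Q \right)} = - 17 \cdot 2 Q = - 34 Q$)
$Z = \frac{2}{25}$ ($Z = \frac{2 \left(1 \cdot 0 + 1\right)}{10 + 15} = \frac{2 \left(0 + 1\right)}{25} = 2 \cdot 1 \cdot \frac{1}{25} = \frac{2}{25} \approx 0.08$)
$Z M{\left(-21 \right)} = \frac{2 \left(\left(-34\right) \left(-21\right)\right)}{25} = \frac{2}{25} \cdot 714 = \frac{1428}{25}$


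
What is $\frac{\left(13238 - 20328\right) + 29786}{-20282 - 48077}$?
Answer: $- \frac{22696}{68359} \approx -0.33201$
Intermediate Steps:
$\frac{\left(13238 - 20328\right) + 29786}{-20282 - 48077} = \frac{-7090 + 29786}{-68359} = 22696 \left(- \frac{1}{68359}\right) = - \frac{22696}{68359}$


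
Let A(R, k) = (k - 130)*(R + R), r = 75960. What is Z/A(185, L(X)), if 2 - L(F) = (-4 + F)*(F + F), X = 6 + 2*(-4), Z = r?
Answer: -1899/1406 ≈ -1.3506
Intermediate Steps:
Z = 75960
X = -2 (X = 6 - 8 = -2)
L(F) = 2 - 2*F*(-4 + F) (L(F) = 2 - (-4 + F)*(F + F) = 2 - (-4 + F)*2*F = 2 - 2*F*(-4 + F))
A(R, k) = 2*R*(-130 + k) (A(R, k) = (-130 + k)*(2*R) = 2*R*(-130 + k))
Z/A(185, L(X)) = 75960/((2*185*(-130 + (2 - 2*(-2)**2 + 8*(-2))))) = 75960/((2*185*(-130 + (2 - 2*4 - 16)))) = 75960/((2*185*(-130 + (2 - 8 - 16)))) = 75960/((2*185*(-130 - 22))) = 75960/((2*185*(-152))) = 75960/(-56240) = 75960*(-1/56240) = -1899/1406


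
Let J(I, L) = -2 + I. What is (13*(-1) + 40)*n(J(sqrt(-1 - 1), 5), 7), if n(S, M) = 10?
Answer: 270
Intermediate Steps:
(13*(-1) + 40)*n(J(sqrt(-1 - 1), 5), 7) = (13*(-1) + 40)*10 = (-13 + 40)*10 = 27*10 = 270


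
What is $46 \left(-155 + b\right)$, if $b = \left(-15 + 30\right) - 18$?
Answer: $-7268$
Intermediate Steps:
$b = -3$ ($b = 15 - 18 = -3$)
$46 \left(-155 + b\right) = 46 \left(-155 - 3\right) = 46 \left(-158\right) = -7268$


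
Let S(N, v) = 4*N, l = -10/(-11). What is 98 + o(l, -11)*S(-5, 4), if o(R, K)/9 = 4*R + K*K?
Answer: -245702/11 ≈ -22337.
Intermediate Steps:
l = 10/11 (l = -10*(-1/11) = 10/11 ≈ 0.90909)
o(R, K) = 9*K**2 + 36*R (o(R, K) = 9*(4*R + K*K) = 9*(4*R + K**2) = 9*(K**2 + 4*R) = 9*K**2 + 36*R)
98 + o(l, -11)*S(-5, 4) = 98 + (9*(-11)**2 + 36*(10/11))*(4*(-5)) = 98 + (9*121 + 360/11)*(-20) = 98 + (1089 + 360/11)*(-20) = 98 + (12339/11)*(-20) = 98 - 246780/11 = -245702/11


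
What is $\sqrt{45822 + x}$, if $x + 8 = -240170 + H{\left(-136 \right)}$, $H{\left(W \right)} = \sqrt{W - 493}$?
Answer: $\sqrt{-194356 + i \sqrt{629}} \approx 0.028 + 440.86 i$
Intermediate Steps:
$H{\left(W \right)} = \sqrt{-493 + W}$
$x = -240178 + i \sqrt{629}$ ($x = -8 - \left(240170 - \sqrt{-493 - 136}\right) = -8 - \left(240170 - \sqrt{-629}\right) = -8 - \left(240170 - i \sqrt{629}\right) = -240178 + i \sqrt{629} \approx -2.4018 \cdot 10^{5} + 25.08 i$)
$\sqrt{45822 + x} = \sqrt{45822 - \left(240178 - i \sqrt{629}\right)} = \sqrt{-194356 + i \sqrt{629}}$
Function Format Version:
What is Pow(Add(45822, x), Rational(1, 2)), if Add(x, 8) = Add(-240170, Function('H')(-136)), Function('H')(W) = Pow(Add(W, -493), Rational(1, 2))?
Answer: Pow(Add(-194356, Mul(I, Pow(629, Rational(1, 2)))), Rational(1, 2)) ≈ Add(0.028, Mul(440.86, I))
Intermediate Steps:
Function('H')(W) = Pow(Add(-493, W), Rational(1, 2))
x = Add(-240178, Mul(I, Pow(629, Rational(1, 2)))) (x = Add(-8, Add(-240170, Pow(Add(-493, -136), Rational(1, 2)))) = Add(-8, Add(-240170, Pow(-629, Rational(1, 2)))) = Add(-8, Add(-240170, Mul(I, Pow(629, Rational(1, 2))))) = Add(-240178, Mul(I, Pow(629, Rational(1, 2)))) ≈ Add(-2.4018e+5, Mul(25.080, I)))
Pow(Add(45822, x), Rational(1, 2)) = Pow(Add(45822, Add(-240178, Mul(I, Pow(629, Rational(1, 2))))), Rational(1, 2)) = Pow(Add(-194356, Mul(I, Pow(629, Rational(1, 2)))), Rational(1, 2))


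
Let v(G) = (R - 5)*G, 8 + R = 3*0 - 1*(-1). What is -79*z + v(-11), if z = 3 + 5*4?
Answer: -1685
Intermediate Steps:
R = -7 (R = -8 + (3*0 - 1*(-1)) = -8 + (0 + 1) = -8 + 1 = -7)
v(G) = -12*G (v(G) = (-7 - 5)*G = -12*G)
z = 23 (z = 3 + 20 = 23)
-79*z + v(-11) = -79*23 - 12*(-11) = -1817 + 132 = -1685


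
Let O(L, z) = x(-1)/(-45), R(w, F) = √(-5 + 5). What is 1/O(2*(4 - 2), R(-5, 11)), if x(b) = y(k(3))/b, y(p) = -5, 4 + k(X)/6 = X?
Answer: -9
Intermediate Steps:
k(X) = -24 + 6*X
R(w, F) = 0 (R(w, F) = √0 = 0)
x(b) = -5/b
O(L, z) = -⅑ (O(L, z) = -5/(-1)/(-45) = -5*(-1)*(-1/45) = 5*(-1/45) = -⅑)
1/O(2*(4 - 2), R(-5, 11)) = 1/(-⅑) = -9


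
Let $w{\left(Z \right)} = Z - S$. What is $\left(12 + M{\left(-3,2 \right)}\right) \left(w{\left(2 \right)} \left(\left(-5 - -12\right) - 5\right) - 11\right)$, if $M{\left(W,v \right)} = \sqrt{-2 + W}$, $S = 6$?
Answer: $-228 - 19 i \sqrt{5} \approx -228.0 - 42.485 i$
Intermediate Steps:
$w{\left(Z \right)} = -6 + Z$ ($w{\left(Z \right)} = Z - 6 = -6 + Z$)
$\left(12 + M{\left(-3,2 \right)}\right) \left(w{\left(2 \right)} \left(\left(-5 - -12\right) - 5\right) - 11\right) = \left(12 + \sqrt{-2 - 3}\right) \left(\left(-6 + 2\right) \left(\left(-5 - -12\right) - 5\right) - 11\right) = \left(12 + \sqrt{-5}\right) \left(- 4 \left(\left(-5 + 12\right) - 5\right) - 11\right) = \left(12 + i \sqrt{5}\right) \left(- 4 \left(7 - 5\right) - 11\right) = \left(12 + i \sqrt{5}\right) \left(\left(-4\right) 2 - 11\right) = \left(12 + i \sqrt{5}\right) \left(-8 - 11\right) = \left(12 + i \sqrt{5}\right) \left(-19\right) = -228 - 19 i \sqrt{5}$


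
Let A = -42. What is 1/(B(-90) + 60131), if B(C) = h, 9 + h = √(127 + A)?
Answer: 60122/3614654799 - √85/3614654799 ≈ 1.6630e-5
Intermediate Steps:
h = -9 + √85 (h = -9 + √(127 - 42) = -9 + √85 ≈ 0.21954)
B(C) = -9 + √85
1/(B(-90) + 60131) = 1/((-9 + √85) + 60131) = 1/(60122 + √85)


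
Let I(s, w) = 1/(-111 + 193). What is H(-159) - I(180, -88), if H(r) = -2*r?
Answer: 26075/82 ≈ 317.99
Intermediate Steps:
I(s, w) = 1/82
H(-159) - I(180, -88) = -2*(-159) - 1*1/82 = 318 - 1/82 = 26075/82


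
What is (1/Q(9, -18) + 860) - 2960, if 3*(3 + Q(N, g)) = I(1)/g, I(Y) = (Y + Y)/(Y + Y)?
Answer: -342354/163 ≈ -2100.3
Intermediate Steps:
I(Y) = 1 (I(Y) = (2*Y)/((2*Y)) = (2*Y)*(1/(2*Y)) = 1)
Q(N, g) = -3 + 1/(3*g) (Q(N, g) = -3 + (1/g)/3 = -3 + 1/(3*g))
(1/Q(9, -18) + 860) - 2960 = (1/(-3 + (1/3)/(-18)) + 860) - 2960 = (1/(-3 + (1/3)*(-1/18)) + 860) - 2960 = (1/(-3 - 1/54) + 860) - 2960 = (1/(-163/54) + 860) - 2960 = (-54/163 + 860) - 2960 = 140126/163 - 2960 = -342354/163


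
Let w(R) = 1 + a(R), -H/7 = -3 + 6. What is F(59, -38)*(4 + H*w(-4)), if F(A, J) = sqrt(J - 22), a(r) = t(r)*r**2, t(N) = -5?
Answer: 3326*I*sqrt(15) ≈ 12882.0*I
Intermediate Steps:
H = -21 (H = -7*(-3 + 6) = -7*3 = -21)
a(r) = -5*r**2
w(R) = 1 - 5*R**2
F(A, J) = sqrt(-22 + J)
F(59, -38)*(4 + H*w(-4)) = sqrt(-22 - 38)*(4 - 21*(1 - 5*(-4)**2)) = sqrt(-60)*(4 - 21*(1 - 5*16)) = (2*I*sqrt(15))*(4 - 21*(1 - 80)) = (2*I*sqrt(15))*(4 - 21*(-79)) = (2*I*sqrt(15))*(4 + 1659) = (2*I*sqrt(15))*1663 = 3326*I*sqrt(15)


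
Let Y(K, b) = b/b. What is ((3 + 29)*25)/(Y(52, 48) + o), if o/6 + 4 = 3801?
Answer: 800/22783 ≈ 0.035114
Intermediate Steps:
o = 22782 (o = -24 + 6*3801 = -24 + 22806 = 22782)
Y(K, b) = 1
((3 + 29)*25)/(Y(52, 48) + o) = ((3 + 29)*25)/(1 + 22782) = (32*25)/22783 = 800*(1/22783) = 800/22783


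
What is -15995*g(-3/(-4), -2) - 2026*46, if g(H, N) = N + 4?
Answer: -125186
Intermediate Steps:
g(H, N) = 4 + N
-15995*g(-3/(-4), -2) - 2026*46 = -15995*(4 - 2) - 2026*46 = -15995*2 - 93196 = -31990 - 93196 = -125186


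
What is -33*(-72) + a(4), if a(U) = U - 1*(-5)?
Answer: 2385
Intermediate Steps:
a(U) = 5 + U (a(U) = U + 5 = 5 + U)
-33*(-72) + a(4) = -33*(-72) + (5 + 4) = 2376 + 9 = 2385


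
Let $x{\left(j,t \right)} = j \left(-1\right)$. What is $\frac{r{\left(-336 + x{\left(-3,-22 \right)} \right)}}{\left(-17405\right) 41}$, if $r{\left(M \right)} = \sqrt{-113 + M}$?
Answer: $- \frac{i \sqrt{446}}{713605} \approx - 2.9594 \cdot 10^{-5} i$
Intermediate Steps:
$x{\left(j,t \right)} = - j$
$\frac{r{\left(-336 + x{\left(-3,-22 \right)} \right)}}{\left(-17405\right) 41} = \frac{\sqrt{-113 - 333}}{\left(-17405\right) 41} = \frac{\sqrt{-113 + \left(-336 + 3\right)}}{-713605} = \sqrt{-113 - 333} \left(- \frac{1}{713605}\right) = \sqrt{-446} \left(- \frac{1}{713605}\right) = i \sqrt{446} \left(- \frac{1}{713605}\right) = - \frac{i \sqrt{446}}{713605}$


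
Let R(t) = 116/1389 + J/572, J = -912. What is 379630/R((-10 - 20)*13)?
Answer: -37702384005/150052 ≈ -2.5126e+5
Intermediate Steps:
R(t) = -300104/198627 (R(t) = 116/1389 - 912/572 = 116*(1/1389) - 912*1/572 = 116/1389 - 228/143 = -300104/198627)
379630/R((-10 - 20)*13) = 379630/(-300104/198627) = 379630*(-198627/300104) = -37702384005/150052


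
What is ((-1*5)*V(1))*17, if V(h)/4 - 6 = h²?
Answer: -2380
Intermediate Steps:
V(h) = 24 + 4*h²
((-1*5)*V(1))*17 = ((-1*5)*(24 + 4*1²))*17 = -5*(24 + 4*1)*17 = -5*(24 + 4)*17 = -5*28*17 = -140*17 = -2380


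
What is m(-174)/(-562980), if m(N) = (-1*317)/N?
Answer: -317/97958520 ≈ -3.2361e-6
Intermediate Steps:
m(N) = -317/N
m(-174)/(-562980) = -317/(-174)/(-562980) = -317*(-1/174)*(-1/562980) = (317/174)*(-1/562980) = -317/97958520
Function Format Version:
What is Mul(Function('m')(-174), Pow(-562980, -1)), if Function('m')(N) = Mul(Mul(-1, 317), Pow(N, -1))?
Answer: Rational(-317, 97958520) ≈ -3.2361e-6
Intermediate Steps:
Function('m')(N) = Mul(-317, Pow(N, -1))
Mul(Function('m')(-174), Pow(-562980, -1)) = Mul(Mul(-317, Pow(-174, -1)), Pow(-562980, -1)) = Mul(Mul(-317, Rational(-1, 174)), Rational(-1, 562980)) = Mul(Rational(317, 174), Rational(-1, 562980)) = Rational(-317, 97958520)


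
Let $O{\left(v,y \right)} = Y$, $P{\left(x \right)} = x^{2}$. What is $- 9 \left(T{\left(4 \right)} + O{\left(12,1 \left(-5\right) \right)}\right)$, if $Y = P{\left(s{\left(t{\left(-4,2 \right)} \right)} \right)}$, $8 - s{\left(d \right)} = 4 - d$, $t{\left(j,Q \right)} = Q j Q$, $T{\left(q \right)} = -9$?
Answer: $-1215$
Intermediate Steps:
$t{\left(j,Q \right)} = j Q^{2}$
$s{\left(d \right)} = 4 + d$ ($s{\left(d \right)} = 8 - \left(4 - d\right) = 8 + \left(-4 + d\right) = 4 + d$)
$Y = 144$ ($Y = \left(4 - 4 \cdot 2^{2}\right)^{2} = \left(4 - 16\right)^{2} = \left(-12\right)^{2} = 144$)
$O{\left(v,y \right)} = 144$
$- 9 \left(T{\left(4 \right)} + O{\left(12,1 \left(-5\right) \right)}\right) = - 9 \left(-9 + 144\right) = \left(-9\right) 135 = -1215$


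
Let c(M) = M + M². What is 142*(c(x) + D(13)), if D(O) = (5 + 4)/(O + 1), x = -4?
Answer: 12567/7 ≈ 1795.3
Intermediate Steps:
D(O) = 9/(1 + O)
142*(c(x) + D(13)) = 142*(-4*(1 - 4) + 9/(1 + 13)) = 142*(-4*(-3) + 9/14) = 142*(12 + 9*(1/14)) = 142*(12 + 9/14) = 142*(177/14) = 12567/7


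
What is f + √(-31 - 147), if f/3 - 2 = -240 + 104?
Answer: -402 + I*√178 ≈ -402.0 + 13.342*I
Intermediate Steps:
f = -402 (f = 6 + 3*(-240 + 104) = 6 + 3*(-136) = 6 - 408 = -402)
f + √(-31 - 147) = -402 + √(-31 - 147) = -402 + √(-178) = -402 + I*√178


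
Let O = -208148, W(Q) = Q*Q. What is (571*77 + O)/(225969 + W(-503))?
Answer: -164181/478978 ≈ -0.34277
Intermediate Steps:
W(Q) = Q**2
(571*77 + O)/(225969 + W(-503)) = (571*77 - 208148)/(225969 + (-503)**2) = (43967 - 208148)/(225969 + 253009) = -164181/478978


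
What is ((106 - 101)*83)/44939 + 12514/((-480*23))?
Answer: -278892523/248063280 ≈ -1.1243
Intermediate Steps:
((106 - 101)*83)/44939 + 12514/((-480*23)) = (5*83)*(1/44939) + 12514/(-11040) = 415*(1/44939) + 12514*(-1/11040) = 415/44939 - 6257/5520 = -278892523/248063280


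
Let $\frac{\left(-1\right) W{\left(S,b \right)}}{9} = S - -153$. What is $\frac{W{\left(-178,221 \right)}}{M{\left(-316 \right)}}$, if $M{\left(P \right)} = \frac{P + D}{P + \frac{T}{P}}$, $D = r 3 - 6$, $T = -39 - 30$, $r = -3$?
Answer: $\frac{22452075}{104596} \approx 214.66$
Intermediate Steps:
$W{\left(S,b \right)} = -1377 - 9 S$ ($W{\left(S,b \right)} = - 9 \left(S - -153\right) = - 9 \left(S + 153\right) = - 9 \left(153 + S\right) = -1377 - 9 S$)
$T = -69$ ($T = -39 - 30 = -69$)
$D = -15$ ($D = \left(-3\right) 3 - 6 = -9 - 6 = -15$)
$M{\left(P \right)} = \frac{-15 + P}{P - \frac{69}{P}}$ ($M{\left(P \right)} = \frac{P - 15}{P - \frac{69}{P}} = \frac{-15 + P}{P - \frac{69}{P}}$)
$\frac{W{\left(-178,221 \right)}}{M{\left(-316 \right)}} = \frac{-1377 - -1602}{\left(-316\right) \frac{1}{-69 + \left(-316\right)^{2}} \left(-15 - 316\right)} = \frac{-1377 + 1602}{\left(-316\right) \frac{1}{-69 + 99856} \left(-331\right)} = \frac{225}{\left(-316\right) \frac{1}{99787} \left(-331\right)} = \frac{225}{\frac{104596}{99787}} = 225 \cdot \frac{99787}{104596} = \frac{22452075}{104596}$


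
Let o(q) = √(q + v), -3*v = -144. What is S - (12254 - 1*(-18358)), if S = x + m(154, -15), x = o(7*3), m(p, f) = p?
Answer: -30458 + √69 ≈ -30450.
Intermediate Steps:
v = 48 (v = -⅓*(-144) = 48)
o(q) = √(48 + q) (o(q) = √(q + 48) = √(48 + q))
x = √69 (x = √(48 + 7*3) = √(48 + 21) = √69 ≈ 8.3066)
S = 154 + √69 (S = √69 + 154 = 154 + √69 ≈ 162.31)
S - (12254 - 1*(-18358)) = (154 + √69) - (12254 - 1*(-18358)) = (154 + √69) - (12254 + 18358) = (154 + √69) - 1*30612 = (154 + √69) - 30612 = -30458 + √69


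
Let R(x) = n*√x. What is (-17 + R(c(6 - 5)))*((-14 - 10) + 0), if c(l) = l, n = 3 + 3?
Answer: 264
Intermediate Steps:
n = 6
R(x) = 6*√x
(-17 + R(c(6 - 5)))*((-14 - 10) + 0) = (-17 + 6*√(6 - 5))*((-14 - 10) + 0) = (-17 + 6*√1)*(-24 + 0) = (-17 + 6*1)*(-24) = (-17 + 6)*(-24) = -11*(-24) = 264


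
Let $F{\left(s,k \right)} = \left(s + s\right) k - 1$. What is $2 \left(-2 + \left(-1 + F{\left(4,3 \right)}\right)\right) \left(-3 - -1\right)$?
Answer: $-80$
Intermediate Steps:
$F{\left(s,k \right)} = -1 + 2 k s$ ($F{\left(s,k \right)} = 2 s k - 1 = 2 k s - 1 = -1 + 2 k s$)
$2 \left(-2 + \left(-1 + F{\left(4,3 \right)}\right)\right) \left(-3 - -1\right) = 2 \left(-2 - \left(2 - 24\right)\right) \left(-3 - -1\right) = 2 \left(-2 + \left(-1 + \left(-1 + 24\right)\right)\right) \left(-3 + 1\right) = 2 \left(-2 + \left(-1 + 23\right)\right) \left(-2\right) = 2 \left(-2 + 22\right) \left(-2\right) = 2 \cdot 20 \left(-2\right) = 40 \left(-2\right) = -80$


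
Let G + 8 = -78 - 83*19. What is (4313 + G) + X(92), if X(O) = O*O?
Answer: 11114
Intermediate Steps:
X(O) = O²
G = -1663 (G = -8 + (-78 - 83*19) = -8 + (-78 - 1577) = -8 - 1655 = -1663)
(4313 + G) + X(92) = (4313 - 1663) + 92² = 2650 + 8464 = 11114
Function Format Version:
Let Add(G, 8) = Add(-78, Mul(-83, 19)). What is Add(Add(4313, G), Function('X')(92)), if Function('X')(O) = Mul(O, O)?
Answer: 11114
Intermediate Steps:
Function('X')(O) = Pow(O, 2)
G = -1663 (G = Add(-8, Add(-78, Mul(-83, 19))) = Add(-8, Add(-78, -1577)) = Add(-8, -1655) = -1663)
Add(Add(4313, G), Function('X')(92)) = Add(Add(4313, -1663), Pow(92, 2)) = Add(2650, 8464) = 11114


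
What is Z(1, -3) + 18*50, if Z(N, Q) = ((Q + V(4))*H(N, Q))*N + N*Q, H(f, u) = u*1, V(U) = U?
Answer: 894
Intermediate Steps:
H(f, u) = u
Z(N, Q) = N*Q + N*Q*(4 + Q) (Z(N, Q) = ((Q + 4)*Q)*N + N*Q = ((4 + Q)*Q)*N + N*Q = (Q*(4 + Q))*N + N*Q = N*Q*(4 + Q) + N*Q = N*Q + N*Q*(4 + Q))
Z(1, -3) + 18*50 = 1*(-3)*(5 - 3) + 18*50 = 1*(-3)*2 + 900 = -6 + 900 = 894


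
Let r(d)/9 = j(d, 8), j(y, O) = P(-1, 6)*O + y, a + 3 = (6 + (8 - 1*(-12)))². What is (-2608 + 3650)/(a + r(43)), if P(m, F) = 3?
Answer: 521/638 ≈ 0.81661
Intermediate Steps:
a = 673 (a = -3 + (6 + (8 - 1*(-12)))² = -3 + (6 + (8 + 12))² = -3 + (6 + 20)² = -3 + 26² = -3 + 676 = 673)
j(y, O) = y + 3*O (j(y, O) = 3*O + y = y + 3*O)
r(d) = 216 + 9*d (r(d) = 9*(d + 3*8) = 9*(d + 24) = 9*(24 + d) = 216 + 9*d)
(-2608 + 3650)/(a + r(43)) = (-2608 + 3650)/(673 + (216 + 9*43)) = 1042/(673 + (216 + 387)) = 1042/(673 + 603) = 1042/1276 = 1042*(1/1276) = 521/638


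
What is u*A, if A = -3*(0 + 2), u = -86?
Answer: 516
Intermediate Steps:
A = -6 (A = -3*2 = -6)
u*A = -86*(-6) = 516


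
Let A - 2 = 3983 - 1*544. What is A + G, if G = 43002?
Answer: 46443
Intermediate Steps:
A = 3441 (A = 2 + (3983 - 1*544) = 2 + (3983 - 544) = 2 + 3439 = 3441)
A + G = 3441 + 43002 = 46443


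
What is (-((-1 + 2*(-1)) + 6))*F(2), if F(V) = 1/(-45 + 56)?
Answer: -3/11 ≈ -0.27273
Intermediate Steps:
F(V) = 1/11
(-((-1 + 2*(-1)) + 6))*F(2) = -((-1 + 2*(-1)) + 6)*(1/11) = -((-1 - 2) + 6)*(1/11) = -(-3 + 6)*(1/11) = -1*3*(1/11) = -3*1/11 = -3/11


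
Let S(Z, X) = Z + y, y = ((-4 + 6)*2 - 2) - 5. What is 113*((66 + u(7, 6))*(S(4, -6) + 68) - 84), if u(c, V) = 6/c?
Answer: 3582552/7 ≈ 5.1179e+5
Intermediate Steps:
y = -3 (y = (2*2 - 2) - 5 = (4 - 2) - 5 = 2 - 5 = -3)
S(Z, X) = -3 + Z (S(Z, X) = Z - 3 = -3 + Z)
113*((66 + u(7, 6))*(S(4, -6) + 68) - 84) = 113*((66 + 6/7)*((-3 + 4) + 68) - 84) = 113*((66 + 6*(⅐))*(1 + 68) - 84) = 113*((66 + 6/7)*69 - 84) = 113*((468/7)*69 - 84) = 113*(32292/7 - 84) = 113*(31704/7) = 3582552/7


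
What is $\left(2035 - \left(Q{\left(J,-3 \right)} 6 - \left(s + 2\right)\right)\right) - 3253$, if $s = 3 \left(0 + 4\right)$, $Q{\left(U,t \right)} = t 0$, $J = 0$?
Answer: $-1204$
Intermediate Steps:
$Q{\left(U,t \right)} = 0$
$s = 12$ ($s = 3 \cdot 4 = 12$)
$\left(2035 - \left(Q{\left(J,-3 \right)} 6 - \left(s + 2\right)\right)\right) - 3253 = \left(2035 - \left(0 \cdot 6 - \left(12 + 2\right)\right)\right) - 3253 = \left(2035 - \left(0 - 14\right)\right) - 3253 = \left(2035 - -14\right) - 3253 = \left(2035 + 14\right) - 3253 = 2049 - 3253 = -1204$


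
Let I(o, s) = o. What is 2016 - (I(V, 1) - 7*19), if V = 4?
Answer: 2145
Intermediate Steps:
2016 - (I(V, 1) - 7*19) = 2016 - (4 - 7*19) = 2016 - (4 - 133) = 2016 - 1*(-129) = 2016 + 129 = 2145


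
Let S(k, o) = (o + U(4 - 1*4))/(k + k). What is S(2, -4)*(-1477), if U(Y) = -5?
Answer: 13293/4 ≈ 3323.3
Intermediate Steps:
S(k, o) = (-5 + o)/(2*k) (S(k, o) = (o - 5)/(k + k) = (-5 + o)/((2*k)) = (-5 + o)*(1/(2*k)) = (-5 + o)/(2*k))
S(2, -4)*(-1477) = ((½)*(-5 - 4)/2)*(-1477) = ((½)*(½)*(-9))*(-1477) = -9/4*(-1477) = 13293/4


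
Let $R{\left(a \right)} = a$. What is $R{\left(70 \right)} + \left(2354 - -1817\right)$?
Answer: $4241$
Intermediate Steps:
$R{\left(70 \right)} + \left(2354 - -1817\right) = 70 + \left(2354 - -1817\right) = 70 + \left(2354 + 1817\right) = 70 + 4171 = 4241$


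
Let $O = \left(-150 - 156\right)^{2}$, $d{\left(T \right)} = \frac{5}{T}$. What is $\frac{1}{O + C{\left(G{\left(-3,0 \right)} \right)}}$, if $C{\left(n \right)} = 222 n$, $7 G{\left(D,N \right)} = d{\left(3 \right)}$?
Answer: $\frac{7}{655822} \approx 1.0674 \cdot 10^{-5}$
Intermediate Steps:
$G{\left(D,N \right)} = \frac{5}{21}$ ($G{\left(D,N \right)} = \frac{5 \cdot \frac{1}{3}}{7} = \frac{1}{7} \cdot \frac{5}{3} = \frac{5}{21}$)
$O = 93636$ ($O = \left(-306\right)^{2} = 93636$)
$\frac{1}{O + C{\left(G{\left(-3,0 \right)} \right)}} = \frac{1}{93636 + 222 \cdot \frac{5}{21}} = \frac{1}{93636 + \frac{370}{7}} = \frac{1}{\frac{655822}{7}} = \frac{7}{655822}$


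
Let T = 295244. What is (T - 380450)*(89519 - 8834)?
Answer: -6874846110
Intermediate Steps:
(T - 380450)*(89519 - 8834) = (295244 - 380450)*(89519 - 8834) = -85206*80685 = -6874846110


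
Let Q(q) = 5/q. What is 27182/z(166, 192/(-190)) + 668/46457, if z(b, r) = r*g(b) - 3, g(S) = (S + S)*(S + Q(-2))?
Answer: -116484260054/242104012149 ≈ -0.48113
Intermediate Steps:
g(S) = 2*S*(-5/2 + S) (g(S) = (S + S)*(S + 5/(-2)) = (2*S)*(S + 5*(-1/2)) = (2*S)*(S - 5/2) = (2*S)*(-5/2 + S) = 2*S*(-5/2 + S))
z(b, r) = -3 + b*r*(-5 + 2*b) (z(b, r) = r*(b*(-5 + 2*b)) - 3 = b*r*(-5 + 2*b) - 3 = -3 + b*r*(-5 + 2*b))
27182/z(166, 192/(-190)) + 668/46457 = 27182/(-3 + 166*(192/(-190))*(-5 + 2*166)) + 668/46457 = 27182/(-3 + 166*(192*(-1/190))*(-5 + 332)) + 668*(1/46457) = 27182/(-3 + 166*(-96/95)*327) + 668/46457 = 27182/(-3 - 5211072/95) + 668/46457 = 27182/(-5211357/95) + 668/46457 = 27182*(-95/5211357) + 668/46457 = -2582290/5211357 + 668/46457 = -116484260054/242104012149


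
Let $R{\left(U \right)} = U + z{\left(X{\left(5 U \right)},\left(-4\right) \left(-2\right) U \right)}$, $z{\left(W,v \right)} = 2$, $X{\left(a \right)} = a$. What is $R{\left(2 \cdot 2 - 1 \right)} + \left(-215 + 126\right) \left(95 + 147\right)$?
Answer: $-21533$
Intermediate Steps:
$R{\left(U \right)} = 2 + U$ ($R{\left(U \right)} = U + 2 = 2 + U$)
$R{\left(2 \cdot 2 - 1 \right)} + \left(-215 + 126\right) \left(95 + 147\right) = \left(2 + \left(2 \cdot 2 - 1\right)\right) + \left(-215 + 126\right) \left(95 + 147\right) = \left(2 + \left(4 - 1\right)\right) - 21538 = \left(2 + 3\right) - 21538 = 5 - 21538 = -21533$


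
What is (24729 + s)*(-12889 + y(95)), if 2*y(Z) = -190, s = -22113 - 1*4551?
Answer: 25124040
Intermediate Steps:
s = -26664 (s = -22113 - 4551 = -26664)
y(Z) = -95 (y(Z) = (½)*(-190) = -95)
(24729 + s)*(-12889 + y(95)) = (24729 - 26664)*(-12889 - 95) = -1935*(-12984) = 25124040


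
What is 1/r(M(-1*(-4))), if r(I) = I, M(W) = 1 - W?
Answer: -⅓ ≈ -0.33333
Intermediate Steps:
1/r(M(-1*(-4))) = 1/(1 - (-1)*(-4)) = 1/(1 - 1*4) = 1/(1 - 4) = 1/(-3) = -⅓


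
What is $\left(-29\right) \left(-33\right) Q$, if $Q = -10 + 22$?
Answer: $11484$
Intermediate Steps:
$Q = 12$
$\left(-29\right) \left(-33\right) Q = \left(-29\right) \left(-33\right) 12 = 957 \cdot 12 = 11484$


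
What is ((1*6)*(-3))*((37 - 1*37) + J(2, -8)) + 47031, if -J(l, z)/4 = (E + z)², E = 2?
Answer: 49623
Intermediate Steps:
J(l, z) = -4*(2 + z)²
((1*6)*(-3))*((37 - 1*37) + J(2, -8)) + 47031 = ((1*6)*(-3))*((37 - 1*37) - 4*(2 - 8)²) + 47031 = (6*(-3))*((37 - 37) - 4*(-6)²) + 47031 = -18*(0 - 4*36) + 47031 = -18*(0 - 144) + 47031 = -18*(-144) + 47031 = 2592 + 47031 = 49623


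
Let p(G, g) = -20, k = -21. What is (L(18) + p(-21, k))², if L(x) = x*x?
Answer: 92416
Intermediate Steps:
L(x) = x²
(L(18) + p(-21, k))² = (18² - 20)² = (324 - 20)² = 304² = 92416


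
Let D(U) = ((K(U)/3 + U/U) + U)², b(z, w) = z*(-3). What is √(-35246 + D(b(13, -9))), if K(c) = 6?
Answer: 5*I*√1358 ≈ 184.26*I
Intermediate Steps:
b(z, w) = -3*z
D(U) = (3 + U)² (D(U) = ((6/3 + U/U) + U)² = ((6*(⅓) + 1) + U)² = ((2 + 1) + U)² = (3 + U)²)
√(-35246 + D(b(13, -9))) = √(-35246 + (3 - 3*13)²) = √(-35246 + (3 - 39)²) = √(-35246 + (-36)²) = √(-35246 + 1296) = √(-33950) = 5*I*√1358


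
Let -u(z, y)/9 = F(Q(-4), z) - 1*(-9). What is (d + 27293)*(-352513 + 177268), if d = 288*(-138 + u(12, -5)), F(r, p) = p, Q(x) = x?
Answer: 11720911335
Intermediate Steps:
u(z, y) = -81 - 9*z (u(z, y) = -9*(z - 1*(-9)) = -9*(z + 9) = -9*(9 + z) = -81 - 9*z)
d = -94176 (d = 288*(-138 + (-81 - 9*12)) = 288*(-138 + (-81 - 108)) = 288*(-138 - 189) = 288*(-327) = -94176)
(d + 27293)*(-352513 + 177268) = (-94176 + 27293)*(-352513 + 177268) = -66883*(-175245) = 11720911335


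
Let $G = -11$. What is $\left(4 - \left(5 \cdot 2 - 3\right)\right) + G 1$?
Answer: $-14$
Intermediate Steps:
$\left(4 - \left(5 \cdot 2 - 3\right)\right) + G 1 = \left(4 - \left(5 \cdot 2 - 3\right)\right) - 11 = \left(4 - \left(10 - 3\right)\right) - 11 = \left(4 - 7\right) - 11 = -3 - 11 = -14$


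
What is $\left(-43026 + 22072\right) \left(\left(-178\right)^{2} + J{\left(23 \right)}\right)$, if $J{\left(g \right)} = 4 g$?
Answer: $-665834304$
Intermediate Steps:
$\left(-43026 + 22072\right) \left(\left(-178\right)^{2} + J{\left(23 \right)}\right) = \left(-43026 + 22072\right) \left(\left(-178\right)^{2} + 4 \cdot 23\right) = - 20954 \left(31684 + 92\right) = \left(-20954\right) 31776 = -665834304$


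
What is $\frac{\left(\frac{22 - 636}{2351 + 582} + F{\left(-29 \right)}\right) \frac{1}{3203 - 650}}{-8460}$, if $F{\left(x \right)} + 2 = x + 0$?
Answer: $\frac{91537}{63348048540} \approx 1.445 \cdot 10^{-6}$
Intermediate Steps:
$F{\left(x \right)} = -2 + x$ ($F{\left(x \right)} = -2 + \left(x + 0\right) = -2 + x$)
$\frac{\left(\frac{22 - 636}{2351 + 582} + F{\left(-29 \right)}\right) \frac{1}{3203 - 650}}{-8460} = \frac{\left(\frac{22 - 636}{2351 + 582} - 31\right) \frac{1}{3203 - 650}}{-8460} = \frac{- \frac{614}{2933} - 31}{2553} \left(- \frac{1}{8460}\right) = \left(\left(-614\right) \frac{1}{2933} - 31\right) \frac{1}{2553} \left(- \frac{1}{8460}\right) = \left(- \frac{614}{2933} - 31\right) \frac{1}{2553} \left(- \frac{1}{8460}\right) = \left(- \frac{91537}{2933}\right) \frac{1}{2553} \left(- \frac{1}{8460}\right) = \left(- \frac{91537}{7487949}\right) \left(- \frac{1}{8460}\right) = \frac{91537}{63348048540}$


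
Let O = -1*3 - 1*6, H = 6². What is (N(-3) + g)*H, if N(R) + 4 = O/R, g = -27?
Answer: -1008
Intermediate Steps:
H = 36
O = -9 (O = -3 - 6 = -9)
N(R) = -4 - 9/R
(N(-3) + g)*H = ((-4 - 9/(-3)) - 27)*36 = ((-4 - 9*(-⅓)) - 27)*36 = ((-4 + 3) - 27)*36 = (-1 - 27)*36 = -28*36 = -1008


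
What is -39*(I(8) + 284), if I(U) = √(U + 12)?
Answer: -11076 - 78*√5 ≈ -11250.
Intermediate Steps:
I(U) = √(12 + U)
-39*(I(8) + 284) = -39*(√(12 + 8) + 284) = -39*(√20 + 284) = -39*(2*√5 + 284) = -39*(284 + 2*√5) = -11076 - 78*√5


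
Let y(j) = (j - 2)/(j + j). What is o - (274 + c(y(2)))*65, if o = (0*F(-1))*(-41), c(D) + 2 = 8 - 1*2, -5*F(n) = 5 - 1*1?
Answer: -18070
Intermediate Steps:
F(n) = -⅘ (F(n) = -(5 - 1*1)/5 = -(5 - 1)/5 = -⅕*4 = -⅘)
y(j) = (-2 + j)/(2*j) (y(j) = (-2 + j)/((2*j)) = (-2 + j)*(1/(2*j)) = (-2 + j)/(2*j))
c(D) = 4 (c(D) = -2 + (8 - 1*2) = -2 + (8 - 2) = -2 + 6 = 4)
o = 0 (o = (0*(-⅘))*(-41) = 0*(-41) = 0)
o - (274 + c(y(2)))*65 = 0 - (274 + 4)*65 = 0 - 278*65 = 0 - 1*18070 = 0 - 18070 = -18070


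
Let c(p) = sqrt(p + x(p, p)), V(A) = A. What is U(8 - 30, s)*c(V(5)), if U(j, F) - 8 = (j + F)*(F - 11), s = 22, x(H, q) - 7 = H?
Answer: 8*sqrt(17) ≈ 32.985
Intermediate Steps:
x(H, q) = 7 + H
U(j, F) = 8 + (-11 + F)*(F + j) (U(j, F) = 8 + (j + F)*(F - 11) = 8 + (F + j)*(-11 + F) = 8 + (-11 + F)*(F + j))
c(p) = sqrt(7 + 2*p) (c(p) = sqrt(p + (7 + p)) = sqrt(7 + 2*p))
U(8 - 30, s)*c(V(5)) = (8 + 22**2 - 11*22 - 11*(8 - 30) + 22*(8 - 30))*sqrt(7 + 2*5) = (8 + 484 - 242 - 11*(-22) + 22*(-22))*sqrt(7 + 10) = (8 + 484 - 242 + 242 - 484)*sqrt(17) = 8*sqrt(17)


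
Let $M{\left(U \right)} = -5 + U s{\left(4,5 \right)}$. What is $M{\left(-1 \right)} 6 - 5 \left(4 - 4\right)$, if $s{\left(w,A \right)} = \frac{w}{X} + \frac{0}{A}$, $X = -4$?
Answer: $-24$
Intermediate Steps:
$s{\left(w,A \right)} = - \frac{w}{4}$ ($s{\left(w,A \right)} = \frac{w}{-4} + \frac{0}{A} = w \left(- \frac{1}{4}\right) + 0 = - \frac{w}{4} + 0 = - \frac{w}{4}$)
$M{\left(U \right)} = -5 - U$ ($M{\left(U \right)} = -5 + U \left(\left(- \frac{1}{4}\right) 4\right) = -5 + U \left(-1\right) = -5 - U$)
$M{\left(-1 \right)} 6 - 5 \left(4 - 4\right) = \left(-5 - -1\right) 6 - 5 \left(4 - 4\right) = \left(-5 + 1\right) 6 - 0 = \left(-4\right) 6 + 0 = -24 + 0 = -24$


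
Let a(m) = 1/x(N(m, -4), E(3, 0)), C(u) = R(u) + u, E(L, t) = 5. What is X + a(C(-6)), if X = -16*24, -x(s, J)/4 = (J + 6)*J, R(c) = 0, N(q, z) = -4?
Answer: -84481/220 ≈ -384.00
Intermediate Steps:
x(s, J) = -4*J*(6 + J) (x(s, J) = -4*(J + 6)*J = -4*(6 + J)*J = -4*J*(6 + J))
X = -384
C(u) = u (C(u) = 0 + u = u)
a(m) = -1/220 (a(m) = 1/(-4*5*(6 + 5)) = 1/(-4*5*11) = 1/(-220) = -1/220)
X + a(C(-6)) = -384 - 1/220 = -84481/220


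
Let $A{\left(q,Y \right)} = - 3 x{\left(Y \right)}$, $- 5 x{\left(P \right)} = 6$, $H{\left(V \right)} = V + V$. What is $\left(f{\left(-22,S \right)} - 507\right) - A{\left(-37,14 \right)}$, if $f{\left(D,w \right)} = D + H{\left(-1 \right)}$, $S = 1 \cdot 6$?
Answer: $- \frac{2673}{5} \approx -534.6$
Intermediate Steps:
$H{\left(V \right)} = 2 V$
$x{\left(P \right)} = - \frac{6}{5}$ ($x{\left(P \right)} = \left(- \frac{1}{5}\right) 6 = - \frac{6}{5}$)
$S = 6$
$A{\left(q,Y \right)} = \frac{18}{5}$ ($A{\left(q,Y \right)} = \left(-3\right) \left(- \frac{6}{5}\right) = \frac{18}{5}$)
$f{\left(D,w \right)} = -2 + D$ ($f{\left(D,w \right)} = D + 2 \left(-1\right) = D - 2 = -2 + D$)
$\left(f{\left(-22,S \right)} - 507\right) - A{\left(-37,14 \right)} = \left(\left(-2 - 22\right) - 507\right) - \frac{18}{5} = \left(-24 - 507\right) - \frac{18}{5} = -531 - \frac{18}{5} = - \frac{2673}{5}$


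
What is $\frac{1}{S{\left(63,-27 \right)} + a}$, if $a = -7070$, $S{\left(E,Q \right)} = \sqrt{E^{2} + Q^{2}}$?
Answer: $- \frac{3535}{24990101} - \frac{9 \sqrt{58}}{49980202} \approx -0.00014283$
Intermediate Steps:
$\frac{1}{S{\left(63,-27 \right)} + a} = \frac{1}{\sqrt{63^{2} + \left(-27\right)^{2}} - 7070} = \frac{1}{\sqrt{3969 + 729} - 7070} = \frac{1}{\sqrt{4698} - 7070} = \frac{1}{9 \sqrt{58} - 7070} = \frac{1}{-7070 + 9 \sqrt{58}}$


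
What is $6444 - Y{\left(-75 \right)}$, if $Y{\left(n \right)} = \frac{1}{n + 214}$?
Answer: $\frac{895715}{139} \approx 6444.0$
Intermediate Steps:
$Y{\left(n \right)} = \frac{1}{214 + n}$
$6444 - Y{\left(-75 \right)} = 6444 - \frac{1}{214 - 75} = 6444 - \frac{1}{139} = \frac{895715}{139}$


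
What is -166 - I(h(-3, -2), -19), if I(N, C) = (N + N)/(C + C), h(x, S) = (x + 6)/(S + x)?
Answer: -15773/95 ≈ -166.03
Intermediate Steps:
h(x, S) = (6 + x)/(S + x)
I(N, C) = N/C (I(N, C) = (2*N)/((2*C)) = (2*N)*(1/(2*C)) = N/C)
-166 - I(h(-3, -2), -19) = -166 - (6 - 3)/(-2 - 3)/(-19) = -166 - 3/(-5)*(-1)/19 = -166 - (-⅕*3)*(-1)/19 = -166 - (-3)*(-1)/(5*19) = -166 - 1*3/95 = -166 - 3/95 = -15773/95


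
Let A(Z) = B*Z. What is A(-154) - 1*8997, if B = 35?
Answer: -14387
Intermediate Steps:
A(Z) = 35*Z
A(-154) - 1*8997 = 35*(-154) - 1*8997 = -5390 - 8997 = -14387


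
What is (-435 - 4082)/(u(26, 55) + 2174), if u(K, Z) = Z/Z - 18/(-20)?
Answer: -45170/21759 ≈ -2.0759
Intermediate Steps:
u(K, Z) = 19/10 (u(K, Z) = 1 - 18*(-1/20) = 1 + 9/10 = 19/10)
(-435 - 4082)/(u(26, 55) + 2174) = (-435 - 4082)/(19/10 + 2174) = -4517/21759/10 = -4517*10/21759 = -45170/21759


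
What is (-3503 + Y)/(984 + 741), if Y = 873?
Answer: -526/345 ≈ -1.5246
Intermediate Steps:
(-3503 + Y)/(984 + 741) = (-3503 + 873)/(984 + 741) = -2630/1725 = -2630*1/1725 = -526/345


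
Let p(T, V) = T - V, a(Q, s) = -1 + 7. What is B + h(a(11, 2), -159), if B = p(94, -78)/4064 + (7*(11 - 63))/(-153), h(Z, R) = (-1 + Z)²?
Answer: 4262603/155448 ≈ 27.421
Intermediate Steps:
a(Q, s) = 6
B = 376403/155448 (B = (94 - 1*(-78))/4064 + (7*(11 - 63))/(-153) = (94 + 78)*(1/4064) + (7*(-52))*(-1/153) = 172*(1/4064) - 364*(-1/153) = 43/1016 + 364/153 = 376403/155448 ≈ 2.4214)
B + h(a(11, 2), -159) = 376403/155448 + (-1 + 6)² = 376403/155448 + 5² = 376403/155448 + 25 = 4262603/155448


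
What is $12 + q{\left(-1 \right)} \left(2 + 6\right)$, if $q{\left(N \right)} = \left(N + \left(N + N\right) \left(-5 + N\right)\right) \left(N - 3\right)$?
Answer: $-340$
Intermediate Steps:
$q{\left(N \right)} = \left(-3 + N\right) \left(N + 2 N \left(-5 + N\right)\right)$ ($q{\left(N \right)} = \left(N + 2 N \left(-5 + N\right)\right) \left(-3 + N\right) = \left(-3 + N\right) \left(N + 2 N \left(-5 + N\right)\right)$)
$12 + q{\left(-1 \right)} \left(2 + 6\right) = 12 + - (27 - -15 + 2 \left(-1\right)^{2}) \left(2 + 6\right) = 12 + - (27 + 15 + 2 \cdot 1) 8 = 12 + - (27 + 15 + 2) 8 = 12 + \left(-1\right) 44 \cdot 8 = 12 - 352 = -340$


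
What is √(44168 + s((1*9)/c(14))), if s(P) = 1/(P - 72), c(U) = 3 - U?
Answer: √3148691573/267 ≈ 210.16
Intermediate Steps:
s(P) = 1/(-72 + P)
√(44168 + s((1*9)/c(14))) = √(44168 + 1/(-72 + (1*9)/(3 - 1*14))) = √(44168 + 1/(-72 + 9/(3 - 14))) = √(44168 + 1/(-72 + 9/(-11))) = √(44168 + 1/(-72 + 9*(-1/11))) = √(44168 + 1/(-72 - 9/11)) = √(44168 + 1/(-801/11)) = √(44168 - 11/801) = √(35378557/801) = √3148691573/267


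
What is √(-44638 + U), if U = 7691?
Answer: I*√36947 ≈ 192.22*I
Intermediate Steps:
√(-44638 + U) = √(-44638 + 7691) = √(-36947) = I*√36947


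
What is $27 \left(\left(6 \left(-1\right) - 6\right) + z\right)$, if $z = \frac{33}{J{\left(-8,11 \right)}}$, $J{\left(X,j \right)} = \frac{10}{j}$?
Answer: $\frac{6561}{10} \approx 656.1$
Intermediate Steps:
$z = \frac{363}{10}$ ($z = \frac{33}{10 \cdot \frac{1}{11}} = \frac{33}{\frac{10}{11}} = 33 \cdot \frac{11}{10} = \frac{363}{10} \approx 36.3$)
$27 \left(\left(6 \left(-1\right) - 6\right) + z\right) = 27 \left(\left(6 \left(-1\right) - 6\right) + \frac{363}{10}\right) = 27 \left(\left(-6 - 6\right) + \frac{363}{10}\right) = 27 \left(-12 + \frac{363}{10}\right) = 27 \cdot \frac{243}{10} = \frac{6561}{10}$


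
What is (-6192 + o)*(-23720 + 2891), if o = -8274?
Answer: 301312314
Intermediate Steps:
(-6192 + o)*(-23720 + 2891) = (-6192 - 8274)*(-23720 + 2891) = -14466*(-20829) = 301312314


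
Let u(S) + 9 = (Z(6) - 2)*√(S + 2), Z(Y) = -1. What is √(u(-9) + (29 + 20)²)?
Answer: √(2392 - 3*I*√7) ≈ 48.908 - 0.08115*I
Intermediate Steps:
u(S) = -9 - 3*√(2 + S) (u(S) = -9 + (-1 - 2)*√(S + 2) = -9 - 3*√(2 + S))
√(u(-9) + (29 + 20)²) = √((-9 - 3*√(2 - 9)) + (29 + 20)²) = √((-9 - 3*I*√7) + 49²) = √((-9 - 3*I*√7) + 2401) = √(2392 - 3*I*√7)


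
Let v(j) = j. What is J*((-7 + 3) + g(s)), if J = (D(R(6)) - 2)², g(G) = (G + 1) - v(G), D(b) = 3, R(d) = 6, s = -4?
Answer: -3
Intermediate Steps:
g(G) = 1 (g(G) = (G + 1) - G = (1 + G) - G = 1)
J = 1 (J = (3 - 2)² = 1² = 1)
J*((-7 + 3) + g(s)) = 1*((-7 + 3) + 1) = 1*(-4 + 1) = 1*(-3) = -3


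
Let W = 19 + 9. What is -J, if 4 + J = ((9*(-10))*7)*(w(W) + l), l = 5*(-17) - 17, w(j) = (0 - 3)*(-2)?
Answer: -60476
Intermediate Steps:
W = 28
w(j) = 6 (w(j) = -3*(-2) = 6)
l = -102 (l = -85 - 17 = -102)
J = 60476 (J = -4 + ((9*(-10))*7)*(6 - 102) = -4 - 90*7*(-96) = -4 - 630*(-96) = -4 + 60480 = 60476)
-J = -1*60476 = -60476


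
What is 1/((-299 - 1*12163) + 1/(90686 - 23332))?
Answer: -67354/839365547 ≈ -8.0244e-5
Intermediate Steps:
1/((-299 - 1*12163) + 1/(90686 - 23332)) = 1/((-299 - 12163) + 1/67354) = 1/(-12462 + 1/67354) = 1/(-839365547/67354) = -67354/839365547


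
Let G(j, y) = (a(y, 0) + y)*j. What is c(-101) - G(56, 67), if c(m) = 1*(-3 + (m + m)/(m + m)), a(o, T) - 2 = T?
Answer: -3866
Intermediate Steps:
a(o, T) = 2 + T
G(j, y) = j*(2 + y) (G(j, y) = ((2 + 0) + y)*j = (2 + y)*j = j*(2 + y))
c(m) = -2 (c(m) = 1*(-3 + (2*m)/((2*m))) = 1*(-3 + (2*m)*(1/(2*m))) = 1*(-3 + 1) = 1*(-2) = -2)
c(-101) - G(56, 67) = -2 - 56*(2 + 67) = -2 - 56*69 = -2 - 1*3864 = -2 - 3864 = -3866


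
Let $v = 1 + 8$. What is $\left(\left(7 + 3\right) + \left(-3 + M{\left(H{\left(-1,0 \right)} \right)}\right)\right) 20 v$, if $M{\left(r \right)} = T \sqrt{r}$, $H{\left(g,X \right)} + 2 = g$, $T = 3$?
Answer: $1260 + 540 i \sqrt{3} \approx 1260.0 + 935.31 i$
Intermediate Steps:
$H{\left(g,X \right)} = -2 + g$
$M{\left(r \right)} = 3 \sqrt{r}$
$v = 9$
$\left(\left(7 + 3\right) + \left(-3 + M{\left(H{\left(-1,0 \right)} \right)}\right)\right) 20 v = \left(\left(7 + 3\right) - \left(3 - 3 \sqrt{-2 - 1}\right)\right) 20 \cdot 9 = \left(10 - \left(3 - 3 \sqrt{-3}\right)\right) 20 \cdot 9 = \left(10 - \left(3 - 3 i \sqrt{3}\right)\right) 20 \cdot 9 = \left(7 + 3 i \sqrt{3}\right) 20 \cdot 9 = \left(140 + 60 i \sqrt{3}\right) 9 = 1260 + 540 i \sqrt{3}$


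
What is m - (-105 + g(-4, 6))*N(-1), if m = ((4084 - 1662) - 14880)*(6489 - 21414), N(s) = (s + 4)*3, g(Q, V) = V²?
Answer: 185936271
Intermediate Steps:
N(s) = 12 + 3*s (N(s) = (4 + s)*3 = 12 + 3*s)
m = 185935650 (m = (2422 - 14880)*(-14925) = -12458*(-14925) = 185935650)
m - (-105 + g(-4, 6))*N(-1) = 185935650 - (-105 + 6²)*(12 + 3*(-1)) = 185935650 - (-105 + 36)*(12 - 3) = 185935650 - (-69)*9 = 185935650 - 1*(-621) = 185935650 + 621 = 185936271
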